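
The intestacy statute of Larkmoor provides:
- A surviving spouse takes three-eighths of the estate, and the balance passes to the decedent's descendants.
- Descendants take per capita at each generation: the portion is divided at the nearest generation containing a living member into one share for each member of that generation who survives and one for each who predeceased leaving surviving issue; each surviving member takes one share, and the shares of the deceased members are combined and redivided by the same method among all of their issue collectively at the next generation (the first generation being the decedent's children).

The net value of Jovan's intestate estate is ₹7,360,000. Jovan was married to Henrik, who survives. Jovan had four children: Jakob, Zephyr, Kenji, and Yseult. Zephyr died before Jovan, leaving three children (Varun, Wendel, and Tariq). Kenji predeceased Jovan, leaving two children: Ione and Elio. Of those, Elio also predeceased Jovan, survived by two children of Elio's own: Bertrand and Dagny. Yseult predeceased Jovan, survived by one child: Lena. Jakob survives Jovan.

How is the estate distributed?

Henrik: ₹2,760,000; Jakob: ₹1,150,000; Varun: ₹575,000; Wendel: ₹575,000; Tariq: ₹575,000; Ione: ₹575,000; Bertrand: ₹287,500; Dagny: ₹287,500; Lena: ₹575,000

Henrik takes three-eighths of ₹7,360,000 = ₹2,760,000. The remaining ₹4,600,000 passes to the descendants.
The descendants' portion (₹4,600,000) is divided at the children's generation into 4 shares of ₹1,150,000. Jakob takes ₹1,150,000. The 3 shares of the deceased (Zephyr, Kenji, and Yseult) are combined into a pool of ₹3,450,000.
That pool (₹3,450,000) is divided at the grandchildren's generation into 6 shares of ₹575,000. Varun, Wendel, Tariq, Ione, and Lena each take ₹575,000. The remaining share for the deceased Elio (₹575,000) is carried to the next generation.
That pool (₹575,000) is divided at the great-grandchildren's generation equally among Bertrand and Dagny: ₹287,500 each.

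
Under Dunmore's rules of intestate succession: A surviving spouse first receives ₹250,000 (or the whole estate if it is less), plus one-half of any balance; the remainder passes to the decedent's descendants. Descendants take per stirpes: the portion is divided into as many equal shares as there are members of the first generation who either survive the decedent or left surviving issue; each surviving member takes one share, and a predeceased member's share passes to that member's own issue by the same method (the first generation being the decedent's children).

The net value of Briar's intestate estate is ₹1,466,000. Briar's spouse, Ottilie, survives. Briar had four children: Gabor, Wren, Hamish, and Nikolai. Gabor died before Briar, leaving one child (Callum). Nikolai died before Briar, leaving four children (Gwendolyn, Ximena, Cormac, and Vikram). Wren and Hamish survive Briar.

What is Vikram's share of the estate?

Vikram receives ₹38,000.

Ottilie first takes ₹250,000, leaving a balance of ₹1,216,000. Ottilie then takes one-half of the balance (₹608,000), for a total of ₹858,000. The remaining ₹608,000 passes to the descendants.
The descendants' portion (₹608,000) is divided into 4 shares of ₹152,000: Wren and Hamish each take ₹152,000; Gabor's ₹152,000 share passes to Gabor's issue; Nikolai's ₹152,000 share passes to Nikolai's issue.
Gabor's share (₹152,000) passes entirely to Callum.
Nikolai's share (₹152,000) is divided into 4 shares of ₹38,000: Gwendolyn, Ximena, Cormac, and Vikram each take ₹38,000.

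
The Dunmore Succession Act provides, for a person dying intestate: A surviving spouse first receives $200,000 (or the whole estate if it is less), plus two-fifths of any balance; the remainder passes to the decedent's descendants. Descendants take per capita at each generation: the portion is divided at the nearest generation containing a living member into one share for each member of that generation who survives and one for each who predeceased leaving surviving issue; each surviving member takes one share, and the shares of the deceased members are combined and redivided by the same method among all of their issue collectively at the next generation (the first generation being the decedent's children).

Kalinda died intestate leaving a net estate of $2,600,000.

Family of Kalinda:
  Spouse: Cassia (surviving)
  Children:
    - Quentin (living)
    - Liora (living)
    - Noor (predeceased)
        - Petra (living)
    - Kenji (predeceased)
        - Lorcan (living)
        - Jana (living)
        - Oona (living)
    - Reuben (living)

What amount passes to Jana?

Jana receives $144,000.

Cassia first takes $200,000, leaving a balance of $2,400,000. Cassia then takes two-fifths of the balance ($960,000), for a total of $1,160,000. The remaining $1,440,000 passes to the descendants.
The descendants' portion ($1,440,000) is divided at the children's generation into 5 shares of $288,000. Quentin, Liora, and Reuben each take $288,000. The 2 shares of the deceased (Noor and Kenji) are combined into a pool of $576,000.
That pool ($576,000) is divided at the grandchildren's generation equally among Petra, Lorcan, Jana, and Oona: $144,000 each.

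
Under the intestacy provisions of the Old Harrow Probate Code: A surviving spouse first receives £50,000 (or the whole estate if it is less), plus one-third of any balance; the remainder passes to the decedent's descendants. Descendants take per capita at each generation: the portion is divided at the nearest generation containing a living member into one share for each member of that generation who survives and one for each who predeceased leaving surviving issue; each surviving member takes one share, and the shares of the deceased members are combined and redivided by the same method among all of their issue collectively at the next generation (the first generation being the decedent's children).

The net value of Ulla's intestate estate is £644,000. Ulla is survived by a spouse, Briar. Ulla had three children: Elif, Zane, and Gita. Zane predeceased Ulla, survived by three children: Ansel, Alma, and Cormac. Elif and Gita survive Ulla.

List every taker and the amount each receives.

Briar: £248,000; Elif: £132,000; Ansel: £44,000; Alma: £44,000; Cormac: £44,000; Gita: £132,000

Briar first takes £50,000, leaving a balance of £594,000. Briar then takes one-third of the balance (£198,000), for a total of £248,000. The remaining £396,000 passes to the descendants.
The descendants' portion (£396,000) is divided at the children's generation into 3 shares of £132,000. Elif and Gita each take £132,000. The remaining share for the deceased Zane (£132,000) is carried to the next generation.
That pool (£132,000) is divided at the grandchildren's generation equally among Ansel, Alma, and Cormac: £44,000 each.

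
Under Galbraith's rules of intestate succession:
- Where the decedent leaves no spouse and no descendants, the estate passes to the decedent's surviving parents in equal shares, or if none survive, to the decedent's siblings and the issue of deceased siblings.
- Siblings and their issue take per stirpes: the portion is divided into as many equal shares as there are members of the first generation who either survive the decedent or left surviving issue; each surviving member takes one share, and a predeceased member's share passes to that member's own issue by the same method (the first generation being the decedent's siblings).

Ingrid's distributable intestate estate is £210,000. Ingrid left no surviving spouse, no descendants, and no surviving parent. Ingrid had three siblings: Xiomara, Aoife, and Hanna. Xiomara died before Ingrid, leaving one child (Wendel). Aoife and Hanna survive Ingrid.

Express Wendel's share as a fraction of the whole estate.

Wendel receives 1/3 of the estate.

The entire £210,000 passes to the siblings and their issue.
That amount (£210,000) is divided into 3 shares of £70,000: Aoife and Hanna each take £70,000; Xiomara's £70,000 share passes to Xiomara's issue.
Xiomara's share (£70,000) passes entirely to Wendel.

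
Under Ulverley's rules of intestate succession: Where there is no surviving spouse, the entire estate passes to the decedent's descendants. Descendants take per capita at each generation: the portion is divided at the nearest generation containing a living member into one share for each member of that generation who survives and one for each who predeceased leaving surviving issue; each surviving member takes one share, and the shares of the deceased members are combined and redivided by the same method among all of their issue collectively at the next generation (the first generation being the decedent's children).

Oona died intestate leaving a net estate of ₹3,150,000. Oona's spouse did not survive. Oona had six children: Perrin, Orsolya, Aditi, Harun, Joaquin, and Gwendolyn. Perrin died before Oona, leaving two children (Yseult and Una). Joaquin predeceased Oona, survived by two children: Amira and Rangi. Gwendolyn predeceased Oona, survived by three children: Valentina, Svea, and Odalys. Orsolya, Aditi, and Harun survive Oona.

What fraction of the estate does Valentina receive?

Valentina receives 1/14 of the estate.

The entire ₹3,150,000 passes to the descendants.
That amount (₹3,150,000) is divided at the children's generation into 6 shares of ₹525,000. Orsolya, Aditi, and Harun each take ₹525,000. The 3 shares of the deceased (Perrin, Joaquin, and Gwendolyn) are combined into a pool of ₹1,575,000.
That pool (₹1,575,000) is divided at the grandchildren's generation equally among Yseult, Una, Amira, Rangi, Valentina, Svea, and Odalys: ₹225,000 each.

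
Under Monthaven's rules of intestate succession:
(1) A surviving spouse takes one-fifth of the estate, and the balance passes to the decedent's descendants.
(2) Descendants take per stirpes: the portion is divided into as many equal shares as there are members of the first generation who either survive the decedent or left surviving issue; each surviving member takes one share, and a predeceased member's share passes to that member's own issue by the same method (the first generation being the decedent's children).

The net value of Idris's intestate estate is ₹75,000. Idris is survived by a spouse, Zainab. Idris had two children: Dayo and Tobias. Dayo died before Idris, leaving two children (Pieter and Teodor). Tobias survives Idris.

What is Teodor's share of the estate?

Zainab takes one-fifth of ₹75,000 = ₹15,000. The remaining ₹60,000 passes to the descendants.
The descendants' portion (₹60,000) is divided into 2 shares of ₹30,000: Tobias takes ₹30,000; Dayo's ₹30,000 share passes to Dayo's issue.
Dayo's share (₹30,000) is divided into 2 shares of ₹15,000: Pieter and Teodor each take ₹15,000.

Teodor receives ₹15,000.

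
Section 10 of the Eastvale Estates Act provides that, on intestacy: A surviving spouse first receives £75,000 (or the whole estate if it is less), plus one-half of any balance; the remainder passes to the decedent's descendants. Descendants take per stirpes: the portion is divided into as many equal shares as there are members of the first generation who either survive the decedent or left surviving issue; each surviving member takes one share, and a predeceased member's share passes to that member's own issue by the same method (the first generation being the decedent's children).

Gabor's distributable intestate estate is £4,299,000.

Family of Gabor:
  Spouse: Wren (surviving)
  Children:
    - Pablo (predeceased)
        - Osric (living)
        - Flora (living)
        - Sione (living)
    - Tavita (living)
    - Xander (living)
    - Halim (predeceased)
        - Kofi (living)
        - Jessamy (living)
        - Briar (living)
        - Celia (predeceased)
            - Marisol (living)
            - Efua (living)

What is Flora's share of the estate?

Wren first takes £75,000, leaving a balance of £4,224,000. Wren then takes one-half of the balance (£2,112,000), for a total of £2,187,000. The remaining £2,112,000 passes to the descendants.
The descendants' portion (£2,112,000) is divided into 4 shares of £528,000: Tavita and Xander each take £528,000; Pablo's £528,000 share passes to Pablo's issue; Halim's £528,000 share passes to Halim's issue.
Pablo's share (£528,000) is divided into 3 shares of £176,000: Osric, Flora, and Sione each take £176,000.
Halim's share (£528,000) is divided into 4 shares of £132,000: Kofi, Jessamy, and Briar each take £132,000; Celia's £132,000 share passes to Celia's issue.
Celia's share (£132,000) is divided into 2 shares of £66,000: Marisol and Efua each take £66,000.

Flora receives £176,000.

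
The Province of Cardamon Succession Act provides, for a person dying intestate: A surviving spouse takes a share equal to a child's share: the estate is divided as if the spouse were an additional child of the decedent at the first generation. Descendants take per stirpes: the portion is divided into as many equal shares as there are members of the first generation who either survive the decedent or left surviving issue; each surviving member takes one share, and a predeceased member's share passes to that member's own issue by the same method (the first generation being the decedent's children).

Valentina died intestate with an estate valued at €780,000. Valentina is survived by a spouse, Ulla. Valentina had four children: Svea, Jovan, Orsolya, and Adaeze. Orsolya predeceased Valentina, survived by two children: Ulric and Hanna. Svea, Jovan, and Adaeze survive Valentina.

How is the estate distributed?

Ulla: €156,000; Svea: €156,000; Jovan: €156,000; Ulric: €78,000; Hanna: €78,000; Adaeze: €156,000

The spouse counts as an additional share at the children's level, so there are 5 primary shares of €156,000. Ulla takes one such share (€156,000).
The children's combined portion (€624,000) is divided into 4 shares of €156,000: Svea, Jovan, and Adaeze each take €156,000; Orsolya's €156,000 share passes to Orsolya's issue.
Orsolya's share (€156,000) is divided into 2 shares of €78,000: Ulric and Hanna each take €78,000.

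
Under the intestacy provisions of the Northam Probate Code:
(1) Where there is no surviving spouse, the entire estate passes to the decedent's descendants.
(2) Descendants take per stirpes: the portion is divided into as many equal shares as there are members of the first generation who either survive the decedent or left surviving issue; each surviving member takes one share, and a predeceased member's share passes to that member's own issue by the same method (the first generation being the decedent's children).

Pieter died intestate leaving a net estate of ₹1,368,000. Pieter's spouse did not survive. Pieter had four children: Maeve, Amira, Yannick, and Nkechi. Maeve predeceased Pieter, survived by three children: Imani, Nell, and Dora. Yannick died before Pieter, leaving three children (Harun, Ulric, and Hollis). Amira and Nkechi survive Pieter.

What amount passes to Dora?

The entire ₹1,368,000 passes to the descendants.
That amount (₹1,368,000) is divided into 4 shares of ₹342,000: Amira and Nkechi each take ₹342,000; Maeve's ₹342,000 share passes to Maeve's issue; Yannick's ₹342,000 share passes to Yannick's issue.
Maeve's share (₹342,000) is divided into 3 shares of ₹114,000: Imani, Nell, and Dora each take ₹114,000.
Yannick's share (₹342,000) is divided into 3 shares of ₹114,000: Harun, Ulric, and Hollis each take ₹114,000.

Dora receives ₹114,000.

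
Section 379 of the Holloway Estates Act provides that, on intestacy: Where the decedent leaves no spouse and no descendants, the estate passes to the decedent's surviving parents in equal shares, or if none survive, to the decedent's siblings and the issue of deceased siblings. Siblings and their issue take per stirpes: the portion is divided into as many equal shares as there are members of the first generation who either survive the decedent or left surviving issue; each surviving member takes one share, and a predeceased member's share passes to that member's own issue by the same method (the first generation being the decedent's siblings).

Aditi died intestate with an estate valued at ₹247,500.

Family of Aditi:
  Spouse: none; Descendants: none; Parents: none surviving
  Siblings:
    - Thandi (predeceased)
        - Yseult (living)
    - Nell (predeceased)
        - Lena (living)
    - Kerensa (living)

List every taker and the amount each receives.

Yseult: ₹82,500; Lena: ₹82,500; Kerensa: ₹82,500

The entire ₹247,500 passes to the siblings and their issue.
That amount (₹247,500) is divided into 3 shares of ₹82,500: Kerensa takes ₹82,500; Thandi's ₹82,500 share passes to Thandi's issue; Nell's ₹82,500 share passes to Nell's issue.
Thandi's share (₹82,500) passes entirely to Yseult.
Nell's share (₹82,500) passes entirely to Lena.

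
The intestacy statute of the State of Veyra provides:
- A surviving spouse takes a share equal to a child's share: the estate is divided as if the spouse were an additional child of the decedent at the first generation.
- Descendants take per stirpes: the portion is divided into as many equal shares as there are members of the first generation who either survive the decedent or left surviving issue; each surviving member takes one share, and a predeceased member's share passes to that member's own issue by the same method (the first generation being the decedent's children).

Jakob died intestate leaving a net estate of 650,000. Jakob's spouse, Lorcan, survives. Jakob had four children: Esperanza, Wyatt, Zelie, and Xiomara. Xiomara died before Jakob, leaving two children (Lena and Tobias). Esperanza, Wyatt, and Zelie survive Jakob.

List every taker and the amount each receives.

The spouse counts as an additional share at the children's level, so there are 5 primary shares of 130,000. Lorcan takes one such share (130,000).
The children's combined portion (520,000) is divided into 4 shares of 130,000: Esperanza, Wyatt, and Zelie each take 130,000; Xiomara's 130,000 share passes to Xiomara's issue.
Xiomara's share (130,000) is divided into 2 shares of 65,000: Lena and Tobias each take 65,000.

Lorcan: 130,000; Esperanza: 130,000; Wyatt: 130,000; Zelie: 130,000; Lena: 65,000; Tobias: 65,000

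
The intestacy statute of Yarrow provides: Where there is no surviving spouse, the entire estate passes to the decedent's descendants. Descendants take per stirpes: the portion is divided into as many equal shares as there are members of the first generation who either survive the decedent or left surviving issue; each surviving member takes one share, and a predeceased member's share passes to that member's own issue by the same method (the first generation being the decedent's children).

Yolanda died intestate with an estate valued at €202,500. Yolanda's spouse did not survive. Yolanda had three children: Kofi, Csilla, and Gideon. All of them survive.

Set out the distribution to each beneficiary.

Kofi: €67,500; Csilla: €67,500; Gideon: €67,500

The entire €202,500 passes to the descendants.
That amount (€202,500) is divided into 3 shares of €67,500: Kofi, Csilla, and Gideon each take €67,500.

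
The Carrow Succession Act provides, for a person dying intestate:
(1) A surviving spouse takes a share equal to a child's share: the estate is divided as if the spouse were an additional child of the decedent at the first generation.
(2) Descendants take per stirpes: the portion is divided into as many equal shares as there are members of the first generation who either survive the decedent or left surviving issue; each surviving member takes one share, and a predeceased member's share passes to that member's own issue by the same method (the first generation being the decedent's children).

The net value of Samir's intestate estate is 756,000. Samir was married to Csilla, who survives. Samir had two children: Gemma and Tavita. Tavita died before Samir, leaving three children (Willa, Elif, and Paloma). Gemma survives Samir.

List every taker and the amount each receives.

The spouse counts as an additional share at the children's level, so there are 3 primary shares of 252,000. Csilla takes one such share (252,000).
The children's combined portion (504,000) is divided into 2 shares of 252,000: Gemma takes 252,000; Tavita's 252,000 share passes to Tavita's issue.
Tavita's share (252,000) is divided into 3 shares of 84,000: Willa, Elif, and Paloma each take 84,000.

Csilla: 252,000; Gemma: 252,000; Willa: 84,000; Elif: 84,000; Paloma: 84,000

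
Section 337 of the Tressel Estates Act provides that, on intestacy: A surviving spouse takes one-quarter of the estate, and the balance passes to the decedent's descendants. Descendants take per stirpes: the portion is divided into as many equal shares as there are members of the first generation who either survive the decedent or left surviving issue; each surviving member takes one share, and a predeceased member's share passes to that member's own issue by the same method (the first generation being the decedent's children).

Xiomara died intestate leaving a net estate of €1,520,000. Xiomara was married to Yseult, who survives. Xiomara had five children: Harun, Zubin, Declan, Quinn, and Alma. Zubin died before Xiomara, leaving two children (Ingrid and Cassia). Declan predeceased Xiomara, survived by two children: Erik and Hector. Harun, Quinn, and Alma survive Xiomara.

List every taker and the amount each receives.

Yseult: €380,000; Harun: €228,000; Ingrid: €114,000; Cassia: €114,000; Erik: €114,000; Hector: €114,000; Quinn: €228,000; Alma: €228,000

Yseult takes one-quarter of €1,520,000 = €380,000. The remaining €1,140,000 passes to the descendants.
The descendants' portion (€1,140,000) is divided into 5 shares of €228,000: Harun, Quinn, and Alma each take €228,000; Zubin's €228,000 share passes to Zubin's issue; Declan's €228,000 share passes to Declan's issue.
Zubin's share (€228,000) is divided into 2 shares of €114,000: Ingrid and Cassia each take €114,000.
Declan's share (€228,000) is divided into 2 shares of €114,000: Erik and Hector each take €114,000.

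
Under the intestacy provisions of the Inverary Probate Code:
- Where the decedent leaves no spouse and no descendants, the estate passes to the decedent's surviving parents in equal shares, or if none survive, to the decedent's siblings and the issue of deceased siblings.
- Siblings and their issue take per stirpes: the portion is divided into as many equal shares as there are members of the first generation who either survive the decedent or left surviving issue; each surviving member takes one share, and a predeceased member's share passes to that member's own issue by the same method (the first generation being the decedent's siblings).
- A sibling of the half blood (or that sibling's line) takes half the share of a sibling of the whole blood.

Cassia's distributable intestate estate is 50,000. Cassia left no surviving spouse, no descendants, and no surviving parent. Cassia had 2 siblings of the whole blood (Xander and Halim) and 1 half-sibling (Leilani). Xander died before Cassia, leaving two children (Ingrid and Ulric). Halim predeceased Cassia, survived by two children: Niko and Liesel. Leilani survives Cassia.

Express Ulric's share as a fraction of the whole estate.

Ulric receives 1/5 of the estate.

The entire 50,000 passes to the siblings and their issue.
Counting each half-blood sibling's line as half a unit, there are 5/2 units in 50,000, so one unit is 20,000. Whole-blood lines (Xander and Halim) take 20,000 each; half-blood lines (Leilani) take 10,000 each.
Xander's share (20,000) is divided into 2 shares of 10,000: Ingrid and Ulric each take 10,000.
Halim's share (20,000) is divided into 2 shares of 10,000: Niko and Liesel each take 10,000.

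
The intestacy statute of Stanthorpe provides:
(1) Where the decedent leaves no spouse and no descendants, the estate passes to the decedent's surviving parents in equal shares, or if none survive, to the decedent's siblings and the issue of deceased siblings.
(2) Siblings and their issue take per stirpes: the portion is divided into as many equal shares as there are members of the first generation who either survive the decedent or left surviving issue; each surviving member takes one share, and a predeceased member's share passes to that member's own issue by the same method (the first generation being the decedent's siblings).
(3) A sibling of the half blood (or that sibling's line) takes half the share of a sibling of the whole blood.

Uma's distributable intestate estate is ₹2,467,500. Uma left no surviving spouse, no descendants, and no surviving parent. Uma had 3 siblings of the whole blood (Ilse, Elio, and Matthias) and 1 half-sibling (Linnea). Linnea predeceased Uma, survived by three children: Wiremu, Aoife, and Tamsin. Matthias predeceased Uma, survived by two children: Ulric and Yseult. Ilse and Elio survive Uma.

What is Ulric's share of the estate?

The entire ₹2,467,500 passes to the siblings and their issue.
Counting each half-blood sibling's line as half a unit, there are 7/2 units in ₹2,467,500, so one unit is ₹705,000. Whole-blood lines (Ilse, Elio, and Matthias) take ₹705,000 each; half-blood lines (Linnea) take ₹352,500 each.
Linnea's share (₹352,500) is divided into 3 shares of ₹117,500: Wiremu, Aoife, and Tamsin each take ₹117,500.
Matthias's share (₹705,000) is divided into 2 shares of ₹352,500: Ulric and Yseult each take ₹352,500.

Ulric receives ₹352,500.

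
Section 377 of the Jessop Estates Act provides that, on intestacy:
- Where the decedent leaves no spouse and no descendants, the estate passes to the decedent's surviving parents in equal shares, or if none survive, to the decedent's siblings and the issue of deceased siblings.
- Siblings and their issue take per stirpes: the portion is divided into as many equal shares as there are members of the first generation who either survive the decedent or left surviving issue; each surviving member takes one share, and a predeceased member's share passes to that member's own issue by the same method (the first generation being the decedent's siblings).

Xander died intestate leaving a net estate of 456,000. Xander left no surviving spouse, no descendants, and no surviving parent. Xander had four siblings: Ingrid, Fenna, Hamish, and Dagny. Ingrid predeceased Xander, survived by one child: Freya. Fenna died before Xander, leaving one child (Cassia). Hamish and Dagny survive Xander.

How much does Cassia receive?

The entire 456,000 passes to the siblings and their issue.
That amount (456,000) is divided into 4 shares of 114,000: Hamish and Dagny each take 114,000; Ingrid's 114,000 share passes to Ingrid's issue; Fenna's 114,000 share passes to Fenna's issue.
Ingrid's share (114,000) passes entirely to Freya.
Fenna's share (114,000) passes entirely to Cassia.

Cassia receives 114,000.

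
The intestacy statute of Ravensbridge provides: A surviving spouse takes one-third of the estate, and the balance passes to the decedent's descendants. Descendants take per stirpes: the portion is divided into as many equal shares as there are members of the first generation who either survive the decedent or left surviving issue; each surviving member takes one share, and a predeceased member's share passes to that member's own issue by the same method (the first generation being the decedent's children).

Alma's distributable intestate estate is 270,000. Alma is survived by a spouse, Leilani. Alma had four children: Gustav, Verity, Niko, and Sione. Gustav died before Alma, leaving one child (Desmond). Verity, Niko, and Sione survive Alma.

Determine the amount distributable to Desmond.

Leilani takes one-third of 270,000 = 90,000. The remaining 180,000 passes to the descendants.
The descendants' portion (180,000) is divided into 4 shares of 45,000: Verity, Niko, and Sione each take 45,000; Gustav's 45,000 share passes to Gustav's issue.
Gustav's share (45,000) passes entirely to Desmond.

Desmond receives 45,000.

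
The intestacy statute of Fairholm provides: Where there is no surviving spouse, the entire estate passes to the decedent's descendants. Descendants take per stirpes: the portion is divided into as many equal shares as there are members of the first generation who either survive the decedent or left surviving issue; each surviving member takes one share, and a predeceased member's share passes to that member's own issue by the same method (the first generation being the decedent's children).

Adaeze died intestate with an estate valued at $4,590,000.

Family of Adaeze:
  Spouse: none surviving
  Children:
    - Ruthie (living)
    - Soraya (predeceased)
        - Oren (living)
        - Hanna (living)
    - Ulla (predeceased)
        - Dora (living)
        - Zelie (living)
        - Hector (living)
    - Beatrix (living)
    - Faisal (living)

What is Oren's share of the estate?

The entire $4,590,000 passes to the descendants.
That amount ($4,590,000) is divided into 5 shares of $918,000: Ruthie, Beatrix, and Faisal each take $918,000; Soraya's $918,000 share passes to Soraya's issue; Ulla's $918,000 share passes to Ulla's issue.
Soraya's share ($918,000) is divided into 2 shares of $459,000: Oren and Hanna each take $459,000.
Ulla's share ($918,000) is divided into 3 shares of $306,000: Dora, Zelie, and Hector each take $306,000.

Oren receives $459,000.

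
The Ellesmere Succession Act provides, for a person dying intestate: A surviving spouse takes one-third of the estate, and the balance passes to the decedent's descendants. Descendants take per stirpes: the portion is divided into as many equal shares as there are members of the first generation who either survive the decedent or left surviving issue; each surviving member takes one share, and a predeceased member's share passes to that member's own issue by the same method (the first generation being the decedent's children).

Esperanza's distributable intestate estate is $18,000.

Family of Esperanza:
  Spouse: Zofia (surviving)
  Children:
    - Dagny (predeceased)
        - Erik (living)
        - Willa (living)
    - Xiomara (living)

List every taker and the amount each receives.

Zofia: $6,000; Erik: $3,000; Willa: $3,000; Xiomara: $6,000

Zofia takes one-third of $18,000 = $6,000. The remaining $12,000 passes to the descendants.
The descendants' portion ($12,000) is divided into 2 shares of $6,000: Xiomara takes $6,000; Dagny's $6,000 share passes to Dagny's issue.
Dagny's share ($6,000) is divided into 2 shares of $3,000: Erik and Willa each take $3,000.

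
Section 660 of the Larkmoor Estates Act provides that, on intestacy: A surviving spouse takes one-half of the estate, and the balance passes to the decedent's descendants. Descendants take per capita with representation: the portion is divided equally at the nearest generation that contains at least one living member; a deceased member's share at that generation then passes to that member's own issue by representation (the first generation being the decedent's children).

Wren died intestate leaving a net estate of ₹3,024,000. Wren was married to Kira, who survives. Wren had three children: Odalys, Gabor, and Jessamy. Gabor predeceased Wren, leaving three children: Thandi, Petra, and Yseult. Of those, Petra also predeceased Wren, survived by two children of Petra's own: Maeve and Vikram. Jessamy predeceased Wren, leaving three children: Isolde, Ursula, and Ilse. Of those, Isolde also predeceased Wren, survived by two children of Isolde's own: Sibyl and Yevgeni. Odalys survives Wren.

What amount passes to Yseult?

Yseult receives ₹168,000.

Kira takes one-half of ₹3,024,000 = ₹1,512,000. The remaining ₹1,512,000 passes to the descendants.
The descendants' portion (₹1,512,000) is divided into 3 shares of ₹504,000: Odalys takes ₹504,000; Gabor's ₹504,000 share passes to Gabor's issue; Jessamy's ₹504,000 share passes to Jessamy's issue.
Gabor's share (₹504,000) is divided into 3 shares of ₹168,000: Thandi and Yseult each take ₹168,000; Petra's ₹168,000 share passes to Petra's issue.
Petra's share (₹168,000) is divided into 2 shares of ₹84,000: Maeve and Vikram each take ₹84,000.
Jessamy's share (₹504,000) is divided into 3 shares of ₹168,000: Ursula and Ilse each take ₹168,000; Isolde's ₹168,000 share passes to Isolde's issue.
Isolde's share (₹168,000) is divided into 2 shares of ₹84,000: Sibyl and Yevgeni each take ₹84,000.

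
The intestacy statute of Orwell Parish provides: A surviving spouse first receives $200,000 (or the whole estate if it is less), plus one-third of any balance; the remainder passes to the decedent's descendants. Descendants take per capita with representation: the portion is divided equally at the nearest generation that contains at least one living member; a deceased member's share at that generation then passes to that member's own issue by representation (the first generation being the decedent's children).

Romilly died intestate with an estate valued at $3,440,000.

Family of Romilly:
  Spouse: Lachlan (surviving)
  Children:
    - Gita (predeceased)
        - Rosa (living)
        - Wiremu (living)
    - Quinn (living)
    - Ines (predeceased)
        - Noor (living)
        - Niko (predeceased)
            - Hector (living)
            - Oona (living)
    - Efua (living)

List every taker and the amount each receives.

Lachlan: $1,280,000; Rosa: $270,000; Wiremu: $270,000; Quinn: $540,000; Noor: $270,000; Hector: $135,000; Oona: $135,000; Efua: $540,000

Lachlan first takes $200,000, leaving a balance of $3,240,000. Lachlan then takes one-third of the balance ($1,080,000), for a total of $1,280,000. The remaining $2,160,000 passes to the descendants.
The descendants' portion ($2,160,000) is divided into 4 shares of $540,000: Quinn and Efua each take $540,000; Gita's $540,000 share passes to Gita's issue; Ines's $540,000 share passes to Ines's issue.
Gita's share ($540,000) is divided into 2 shares of $270,000: Rosa and Wiremu each take $270,000.
Ines's share ($540,000) is divided into 2 shares of $270,000: Noor takes $270,000; Niko's $270,000 share passes to Niko's issue.
Niko's share ($270,000) is divided into 2 shares of $135,000: Hector and Oona each take $135,000.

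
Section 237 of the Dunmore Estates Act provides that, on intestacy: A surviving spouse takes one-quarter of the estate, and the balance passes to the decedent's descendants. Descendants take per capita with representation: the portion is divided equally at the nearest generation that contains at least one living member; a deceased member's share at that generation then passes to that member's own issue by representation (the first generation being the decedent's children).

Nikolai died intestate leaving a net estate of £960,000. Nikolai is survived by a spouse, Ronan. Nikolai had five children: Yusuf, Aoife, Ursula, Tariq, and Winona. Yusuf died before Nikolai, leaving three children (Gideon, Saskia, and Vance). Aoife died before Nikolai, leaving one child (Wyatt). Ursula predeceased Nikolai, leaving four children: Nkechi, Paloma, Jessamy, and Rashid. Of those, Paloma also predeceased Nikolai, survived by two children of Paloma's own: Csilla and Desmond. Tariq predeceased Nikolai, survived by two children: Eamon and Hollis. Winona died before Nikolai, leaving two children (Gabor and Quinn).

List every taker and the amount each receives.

Ronan: £240,000; Gideon: £60,000; Saskia: £60,000; Vance: £60,000; Wyatt: £60,000; Nkechi: £60,000; Csilla: £30,000; Desmond: £30,000; Jessamy: £60,000; Rashid: £60,000; Eamon: £60,000; Hollis: £60,000; Gabor: £60,000; Quinn: £60,000

Ronan takes one-quarter of £960,000 = £240,000. The remaining £720,000 passes to the descendants.
No child survives, so the initial division is made at the grandchildren's generation.
The descendants' portion (£720,000) is divided into 12 shares of £60,000: Gideon, Saskia, Vance, Wyatt, Nkechi, Jessamy, Rashid, Eamon, Hollis, Gabor, and Quinn each take £60,000; Paloma's £60,000 share passes to Paloma's issue.
Paloma's share (£60,000) is divided into 2 shares of £30,000: Csilla and Desmond each take £30,000.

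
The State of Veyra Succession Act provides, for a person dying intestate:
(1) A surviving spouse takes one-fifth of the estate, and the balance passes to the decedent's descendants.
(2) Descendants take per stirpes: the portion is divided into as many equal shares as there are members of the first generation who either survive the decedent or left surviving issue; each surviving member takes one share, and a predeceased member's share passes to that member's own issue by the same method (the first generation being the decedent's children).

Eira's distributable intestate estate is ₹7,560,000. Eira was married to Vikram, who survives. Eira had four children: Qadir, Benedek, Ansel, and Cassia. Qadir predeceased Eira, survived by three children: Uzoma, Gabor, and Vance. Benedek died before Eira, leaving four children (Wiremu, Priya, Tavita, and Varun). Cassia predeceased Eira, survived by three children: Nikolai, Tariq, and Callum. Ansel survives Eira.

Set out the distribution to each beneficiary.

Vikram takes one-fifth of ₹7,560,000 = ₹1,512,000. The remaining ₹6,048,000 passes to the descendants.
The descendants' portion (₹6,048,000) is divided into 4 shares of ₹1,512,000: Ansel takes ₹1,512,000; Qadir's ₹1,512,000 share passes to Qadir's issue; Benedek's ₹1,512,000 share passes to Benedek's issue; Cassia's ₹1,512,000 share passes to Cassia's issue.
Qadir's share (₹1,512,000) is divided into 3 shares of ₹504,000: Uzoma, Gabor, and Vance each take ₹504,000.
Benedek's share (₹1,512,000) is divided into 4 shares of ₹378,000: Wiremu, Priya, Tavita, and Varun each take ₹378,000.
Cassia's share (₹1,512,000) is divided into 3 shares of ₹504,000: Nikolai, Tariq, and Callum each take ₹504,000.

Vikram: ₹1,512,000; Uzoma: ₹504,000; Gabor: ₹504,000; Vance: ₹504,000; Wiremu: ₹378,000; Priya: ₹378,000; Tavita: ₹378,000; Varun: ₹378,000; Ansel: ₹1,512,000; Nikolai: ₹504,000; Tariq: ₹504,000; Callum: ₹504,000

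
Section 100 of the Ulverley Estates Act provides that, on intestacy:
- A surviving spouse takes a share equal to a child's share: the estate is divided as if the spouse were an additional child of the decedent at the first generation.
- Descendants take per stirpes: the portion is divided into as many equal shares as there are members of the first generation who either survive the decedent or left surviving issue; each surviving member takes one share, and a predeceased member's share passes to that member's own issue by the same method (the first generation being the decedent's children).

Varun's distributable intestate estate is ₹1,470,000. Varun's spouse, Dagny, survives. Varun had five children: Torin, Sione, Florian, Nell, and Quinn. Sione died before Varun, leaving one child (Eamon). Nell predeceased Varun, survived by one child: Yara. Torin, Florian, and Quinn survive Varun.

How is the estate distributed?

The spouse counts as an additional share at the children's level, so there are 6 primary shares of ₹245,000. Dagny takes one such share (₹245,000).
The children's combined portion (₹1,225,000) is divided into 5 shares of ₹245,000: Torin, Florian, and Quinn each take ₹245,000; Sione's ₹245,000 share passes to Sione's issue; Nell's ₹245,000 share passes to Nell's issue.
Sione's share (₹245,000) passes entirely to Eamon.
Nell's share (₹245,000) passes entirely to Yara.

Dagny: ₹245,000; Torin: ₹245,000; Eamon: ₹245,000; Florian: ₹245,000; Yara: ₹245,000; Quinn: ₹245,000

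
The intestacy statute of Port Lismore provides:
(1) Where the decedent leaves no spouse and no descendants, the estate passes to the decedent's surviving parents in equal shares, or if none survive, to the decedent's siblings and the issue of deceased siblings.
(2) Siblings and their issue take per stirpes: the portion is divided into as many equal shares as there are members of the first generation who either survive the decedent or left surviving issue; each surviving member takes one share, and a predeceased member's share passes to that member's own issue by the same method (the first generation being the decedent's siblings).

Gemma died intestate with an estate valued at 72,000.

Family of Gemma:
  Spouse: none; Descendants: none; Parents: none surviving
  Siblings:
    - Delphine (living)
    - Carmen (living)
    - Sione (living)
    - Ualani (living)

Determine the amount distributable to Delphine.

Delphine receives 18,000.

The entire 72,000 passes to the siblings and their issue.
That amount (72,000) is divided into 4 shares of 18,000: Delphine, Carmen, Sione, and Ualani each take 18,000.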